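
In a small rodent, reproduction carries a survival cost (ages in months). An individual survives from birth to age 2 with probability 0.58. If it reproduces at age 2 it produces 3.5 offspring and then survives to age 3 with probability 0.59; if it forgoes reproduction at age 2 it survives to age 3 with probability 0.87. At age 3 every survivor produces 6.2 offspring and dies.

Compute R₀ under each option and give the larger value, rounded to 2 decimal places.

breed at age 2: R₀ = 0.58 × (3.5 + 0.59 × 6.2) = 0.58 × 7.1580 = 4.1516
delay to age 3: R₀ = 0.58 × (0.87 × 6.2) = 0.58 × 5.3940 = 3.1285
Higher: breed at age 2 (4.1516).

4.15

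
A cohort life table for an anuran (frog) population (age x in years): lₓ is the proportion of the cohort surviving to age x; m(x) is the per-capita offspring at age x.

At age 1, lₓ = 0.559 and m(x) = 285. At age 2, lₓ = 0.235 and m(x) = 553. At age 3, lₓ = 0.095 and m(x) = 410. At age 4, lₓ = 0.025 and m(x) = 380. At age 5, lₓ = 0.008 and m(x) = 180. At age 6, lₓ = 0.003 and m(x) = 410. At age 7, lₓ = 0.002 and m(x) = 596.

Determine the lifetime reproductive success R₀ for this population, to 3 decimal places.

R₀ = Σ lₓ m(x):
  age 1: 0.559 × 285 = 159.3150
  age 2: 0.235 × 553 = 129.9550
  age 3: 0.095 × 410 = 38.9500
  age 4: 0.025 × 380 = 9.5000
  age 5: 0.008 × 180 = 1.4400
  age 6: 0.003 × 410 = 1.2300
  age 7: 0.002 × 596 = 1.1920
R₀ = 159.3150 + 129.9550 + 38.9500 + 9.5000 + 1.4400 + 1.2300 + 1.1920 = 341.5820

341.582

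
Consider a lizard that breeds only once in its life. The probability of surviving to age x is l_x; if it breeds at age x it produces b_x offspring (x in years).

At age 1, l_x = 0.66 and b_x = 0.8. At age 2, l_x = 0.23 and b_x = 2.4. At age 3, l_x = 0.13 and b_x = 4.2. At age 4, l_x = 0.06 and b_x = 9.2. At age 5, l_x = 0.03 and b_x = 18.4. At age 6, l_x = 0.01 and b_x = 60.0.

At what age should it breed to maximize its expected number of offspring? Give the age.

6

Expected offspring if breeding at age x = l_x × b_x:
  age 1: 0.66 × 0.8 = 0.528
  age 2: 0.23 × 2.4 = 0.552
  age 3: 0.13 × 4.2 = 0.546
  age 4: 0.06 × 9.2 = 0.552
  age 5: 0.03 × 18.4 = 0.552
  age 6: 0.01 × 60.0 = 0.600
Maximum at age 6 (0.600).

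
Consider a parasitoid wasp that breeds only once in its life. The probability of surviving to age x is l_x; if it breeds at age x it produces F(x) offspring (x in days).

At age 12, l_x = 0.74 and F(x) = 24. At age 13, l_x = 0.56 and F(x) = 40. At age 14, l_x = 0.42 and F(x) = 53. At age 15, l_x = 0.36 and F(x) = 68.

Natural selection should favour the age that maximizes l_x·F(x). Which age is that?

Expected offspring if breeding at age x = l_x × F(x):
  age 12: 0.74 × 24 = 17.760
  age 13: 0.56 × 40 = 22.400
  age 14: 0.42 × 53 = 22.260
  age 15: 0.36 × 68 = 24.480
Maximum at age 15 (24.480).

15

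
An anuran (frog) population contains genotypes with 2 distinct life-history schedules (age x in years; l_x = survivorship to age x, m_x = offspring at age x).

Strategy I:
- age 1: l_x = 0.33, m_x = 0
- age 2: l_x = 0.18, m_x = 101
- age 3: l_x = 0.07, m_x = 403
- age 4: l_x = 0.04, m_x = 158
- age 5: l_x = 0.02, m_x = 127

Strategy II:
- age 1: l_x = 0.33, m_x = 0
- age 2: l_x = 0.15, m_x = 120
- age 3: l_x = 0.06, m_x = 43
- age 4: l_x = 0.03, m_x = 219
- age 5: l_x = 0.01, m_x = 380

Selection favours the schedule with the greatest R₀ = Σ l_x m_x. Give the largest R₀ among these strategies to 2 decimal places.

Strategy I: R₀ = 0.33×0 + 0.18×101 + 0.07×403 + 0.04×158 + 0.02×127 = 55.2500
Strategy II: R₀ = 0.33×0 + 0.15×120 + 0.06×43 + 0.03×219 + 0.01×380 = 30.9500
Highest R₀: strategy I with 55.2500.

55.25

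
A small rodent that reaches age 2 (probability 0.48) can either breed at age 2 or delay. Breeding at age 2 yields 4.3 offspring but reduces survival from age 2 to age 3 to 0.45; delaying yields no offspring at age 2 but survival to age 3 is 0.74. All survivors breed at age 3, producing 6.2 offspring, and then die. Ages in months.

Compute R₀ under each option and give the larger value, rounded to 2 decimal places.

3.40

breed at age 2: R₀ = 0.48 × (4.3 + 0.45 × 6.2) = 0.48 × 7.0900 = 3.4032
delay to age 3: R₀ = 0.48 × (0.74 × 6.2) = 0.48 × 4.5880 = 2.2022
Higher: breed at age 2 (3.4032).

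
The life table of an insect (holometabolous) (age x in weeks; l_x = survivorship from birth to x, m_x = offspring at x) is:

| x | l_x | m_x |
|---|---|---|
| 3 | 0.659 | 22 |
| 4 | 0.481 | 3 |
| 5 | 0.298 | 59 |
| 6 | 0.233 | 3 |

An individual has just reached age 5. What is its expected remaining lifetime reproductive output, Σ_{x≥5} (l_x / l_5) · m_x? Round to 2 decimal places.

l_5 = 0.298. Conditional survival from age 5 to x is l_x / l_5.
  x=5: (0.298/0.298) × 59 = 59.0000
  x=6: (0.233/0.298) × 3 = 2.3456
Sum = 59.0000 + 2.3456 = 61.3456

61.35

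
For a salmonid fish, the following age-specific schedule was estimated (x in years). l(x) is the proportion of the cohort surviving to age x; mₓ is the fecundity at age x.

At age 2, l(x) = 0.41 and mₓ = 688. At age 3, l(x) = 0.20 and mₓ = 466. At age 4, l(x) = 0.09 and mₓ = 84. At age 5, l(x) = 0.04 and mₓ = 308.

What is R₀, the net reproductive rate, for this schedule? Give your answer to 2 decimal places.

395.16

R₀ = Σ l(x) mₓ:
  age 2: 0.41 × 688 = 282.0800
  age 3: 0.20 × 466 = 93.2000
  age 4: 0.09 × 84 = 7.5600
  age 5: 0.04 × 308 = 12.3200
R₀ = 282.0800 + 93.2000 + 7.5600 + 12.3200 = 395.1600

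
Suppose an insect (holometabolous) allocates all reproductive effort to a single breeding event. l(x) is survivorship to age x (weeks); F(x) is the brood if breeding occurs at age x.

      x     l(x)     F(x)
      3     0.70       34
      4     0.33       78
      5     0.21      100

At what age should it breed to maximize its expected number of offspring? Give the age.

Expected offspring if breeding at age x = l(x) × F(x):
  age 3: 0.70 × 34 = 23.800
  age 4: 0.33 × 78 = 25.740
  age 5: 0.21 × 100 = 21.000
Maximum at age 4 (25.740).

4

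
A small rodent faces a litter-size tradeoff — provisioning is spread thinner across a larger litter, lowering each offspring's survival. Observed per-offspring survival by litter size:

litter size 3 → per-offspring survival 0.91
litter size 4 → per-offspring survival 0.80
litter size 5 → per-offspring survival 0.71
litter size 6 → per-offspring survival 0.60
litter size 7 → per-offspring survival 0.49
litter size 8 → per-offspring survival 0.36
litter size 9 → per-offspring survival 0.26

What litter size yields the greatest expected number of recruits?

6

Expected recruits = c × s(c):
  c=3: 3 × 0.91 = 2.730
  c=4: 4 × 0.80 = 3.200
  c=5: 5 × 0.71 = 3.550
  c=6: 6 × 0.60 = 3.600
  c=7: 7 × 0.49 = 3.430
  c=8: 8 × 0.36 = 2.880
  c=9: 9 × 0.26 = 2.340
Maximum at c = 6 (3.600 recruits).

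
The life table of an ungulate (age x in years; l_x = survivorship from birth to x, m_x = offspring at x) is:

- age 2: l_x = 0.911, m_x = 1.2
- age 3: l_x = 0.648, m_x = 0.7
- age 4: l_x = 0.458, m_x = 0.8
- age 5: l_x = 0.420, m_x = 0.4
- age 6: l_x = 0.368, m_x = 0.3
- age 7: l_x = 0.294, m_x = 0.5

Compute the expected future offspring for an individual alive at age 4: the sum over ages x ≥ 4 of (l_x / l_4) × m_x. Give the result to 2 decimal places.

l_4 = 0.458. Conditional survival from age 4 to x is l_x / l_4.
  x=4: (0.458/0.458) × 0.8 = 0.8000
  x=5: (0.420/0.458) × 0.4 = 0.3668
  x=6: (0.368/0.458) × 0.3 = 0.2410
  x=7: (0.294/0.458) × 0.5 = 0.3210
Sum = 0.8000 + 0.3668 + 0.2410 + 0.3210 = 1.7288

1.73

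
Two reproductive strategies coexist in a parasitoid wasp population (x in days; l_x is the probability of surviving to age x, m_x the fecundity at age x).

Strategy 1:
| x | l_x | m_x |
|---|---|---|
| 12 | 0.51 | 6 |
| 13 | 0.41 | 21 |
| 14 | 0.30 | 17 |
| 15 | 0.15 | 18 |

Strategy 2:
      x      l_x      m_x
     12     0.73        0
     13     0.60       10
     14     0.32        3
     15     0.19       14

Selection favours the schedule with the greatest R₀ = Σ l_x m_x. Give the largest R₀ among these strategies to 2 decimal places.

19.47

Strategy 1: R₀ = 0.51×6 + 0.41×21 + 0.30×17 + 0.15×18 = 19.4700
Strategy 2: R₀ = 0.73×0 + 0.60×10 + 0.32×3 + 0.19×14 = 9.6200
Highest R₀: strategy 1 with 19.4700.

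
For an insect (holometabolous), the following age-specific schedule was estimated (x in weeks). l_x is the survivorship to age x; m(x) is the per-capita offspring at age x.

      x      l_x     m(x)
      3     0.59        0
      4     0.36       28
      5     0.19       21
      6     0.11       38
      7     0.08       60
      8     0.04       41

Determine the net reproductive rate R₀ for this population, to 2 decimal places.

24.69

R₀ = Σ l_x m(x):
  age 3: 0.59 × 0 = 0.0000
  age 4: 0.36 × 28 = 10.0800
  age 5: 0.19 × 21 = 3.9900
  age 6: 0.11 × 38 = 4.1800
  age 7: 0.08 × 60 = 4.8000
  age 8: 0.04 × 41 = 1.6400
R₀ = 0.0000 + 10.0800 + 3.9900 + 4.1800 + 4.8000 + 1.6400 = 24.6900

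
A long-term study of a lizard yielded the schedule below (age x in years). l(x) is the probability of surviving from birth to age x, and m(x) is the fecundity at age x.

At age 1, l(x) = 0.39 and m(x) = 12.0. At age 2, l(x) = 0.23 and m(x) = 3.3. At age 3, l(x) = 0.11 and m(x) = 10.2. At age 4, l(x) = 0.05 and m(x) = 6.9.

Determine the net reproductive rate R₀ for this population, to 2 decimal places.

R₀ = Σ l(x) m(x):
  age 1: 0.39 × 12.0 = 4.6800
  age 2: 0.23 × 3.3 = 0.7590
  age 3: 0.11 × 10.2 = 1.1220
  age 4: 0.05 × 6.9 = 0.3450
R₀ = 4.6800 + 0.7590 + 1.1220 + 0.3450 = 6.9060

6.91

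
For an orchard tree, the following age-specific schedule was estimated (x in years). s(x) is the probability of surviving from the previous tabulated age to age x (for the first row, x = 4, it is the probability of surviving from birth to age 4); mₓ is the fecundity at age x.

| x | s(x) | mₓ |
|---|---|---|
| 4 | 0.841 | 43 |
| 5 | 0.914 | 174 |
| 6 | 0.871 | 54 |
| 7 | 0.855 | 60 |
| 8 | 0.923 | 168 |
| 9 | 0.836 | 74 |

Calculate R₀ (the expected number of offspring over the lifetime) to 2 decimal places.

Survivorship from birth: l_x = s_4·s_5·…·s_x.
  l_4 = 0.84100
  l_5 = 0.76867
  l_6 = 0.66952
  l_7 = 0.57244
  l_8 = 0.52836
  l_9 = 0.44171
R₀ = Σ l_x mₓ:
  age 4: 0.84100 × 43 = 36.1630
  age 5: 0.76867 × 174 = 133.7486
  age 6: 0.66952 × 54 = 36.1541
  age 7: 0.57244 × 60 = 34.3464
  age 8: 0.52836 × 168 = 88.7645
  age 9: 0.44171 × 74 = 32.6865
R₀ = 36.1630 + 133.7486 + 36.1541 + 34.3464 + 88.7645 + 32.6865 = 361.8631

361.86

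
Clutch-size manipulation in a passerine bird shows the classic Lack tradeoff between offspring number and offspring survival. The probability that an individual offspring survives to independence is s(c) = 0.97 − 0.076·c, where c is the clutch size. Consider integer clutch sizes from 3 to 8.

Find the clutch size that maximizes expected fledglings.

Expected fledglings = c × s(c):
  c=3: 3 × 0.742 = 2.226
  c=4: 4 × 0.666 = 2.664
  c=5: 5 × 0.590 = 2.950
  c=6: 6 × 0.514 = 3.084
  c=7: 7 × 0.438 = 3.066
  c=8: 8 × 0.362 = 2.896
Maximum at c = 6 (3.084 fledglings).

6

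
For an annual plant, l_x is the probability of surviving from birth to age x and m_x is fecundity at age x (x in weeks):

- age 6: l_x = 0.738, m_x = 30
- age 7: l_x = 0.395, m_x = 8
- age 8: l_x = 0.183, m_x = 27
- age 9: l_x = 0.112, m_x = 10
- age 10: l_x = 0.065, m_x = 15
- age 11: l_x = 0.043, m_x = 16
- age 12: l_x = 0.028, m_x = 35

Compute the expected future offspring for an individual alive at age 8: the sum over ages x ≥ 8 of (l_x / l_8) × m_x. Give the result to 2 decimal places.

l_8 = 0.183. Conditional survival from age 8 to x is l_x / l_8.
  x=8: (0.183/0.183) × 27 = 27.0000
  x=9: (0.112/0.183) × 10 = 6.1202
  x=10: (0.065/0.183) × 15 = 5.3279
  x=11: (0.043/0.183) × 16 = 3.7596
  x=12: (0.028/0.183) × 35 = 5.3552
Sum = 27.0000 + 6.1202 + 5.3279 + 3.7596 + 5.3552 = 47.5628

47.56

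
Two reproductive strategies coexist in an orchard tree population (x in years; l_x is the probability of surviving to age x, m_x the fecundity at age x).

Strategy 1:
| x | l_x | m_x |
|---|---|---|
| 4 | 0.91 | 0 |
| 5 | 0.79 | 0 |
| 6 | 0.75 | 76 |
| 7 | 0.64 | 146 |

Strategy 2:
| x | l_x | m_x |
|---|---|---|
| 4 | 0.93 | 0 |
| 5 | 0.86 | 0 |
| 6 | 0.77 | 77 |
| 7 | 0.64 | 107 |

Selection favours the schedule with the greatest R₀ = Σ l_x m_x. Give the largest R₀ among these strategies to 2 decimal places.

Strategy 1: R₀ = 0.91×0 + 0.79×0 + 0.75×76 + 0.64×146 = 150.4400
Strategy 2: R₀ = 0.93×0 + 0.86×0 + 0.77×77 + 0.64×107 = 127.7700
Highest R₀: strategy 1 with 150.4400.

150.44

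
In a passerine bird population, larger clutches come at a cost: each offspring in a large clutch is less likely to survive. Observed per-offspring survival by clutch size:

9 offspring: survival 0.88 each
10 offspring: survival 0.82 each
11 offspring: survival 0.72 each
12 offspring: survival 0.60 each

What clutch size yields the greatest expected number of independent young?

10

Expected independent young = c × s(c):
  c=9: 9 × 0.88 = 7.920
  c=10: 10 × 0.82 = 8.200
  c=11: 11 × 0.72 = 7.920
  c=12: 12 × 0.60 = 7.200
Maximum at c = 10 (8.200 independent young).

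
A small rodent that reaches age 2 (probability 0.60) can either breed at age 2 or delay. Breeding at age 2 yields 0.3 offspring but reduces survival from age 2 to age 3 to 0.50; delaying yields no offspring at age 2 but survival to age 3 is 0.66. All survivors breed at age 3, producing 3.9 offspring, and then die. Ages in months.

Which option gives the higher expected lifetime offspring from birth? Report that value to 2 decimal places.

breed at age 2: R₀ = 0.60 × (0.3 + 0.50 × 3.9) = 0.60 × 2.2500 = 1.3500
delay to age 3: R₀ = 0.60 × (0.66 × 3.9) = 0.60 × 2.5740 = 1.5444
Higher: delay to age 3 (1.5444).

1.54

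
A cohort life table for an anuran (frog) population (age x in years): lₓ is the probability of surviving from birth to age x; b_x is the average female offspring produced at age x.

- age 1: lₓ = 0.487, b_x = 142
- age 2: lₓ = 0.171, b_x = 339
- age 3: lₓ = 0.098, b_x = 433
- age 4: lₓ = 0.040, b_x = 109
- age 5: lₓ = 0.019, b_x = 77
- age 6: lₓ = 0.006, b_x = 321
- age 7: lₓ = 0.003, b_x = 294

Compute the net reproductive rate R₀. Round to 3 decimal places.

R₀ = Σ lₓ b_x:
  age 1: 0.487 × 142 = 69.1540
  age 2: 0.171 × 339 = 57.9690
  age 3: 0.098 × 433 = 42.4340
  age 4: 0.040 × 109 = 4.3600
  age 5: 0.019 × 77 = 1.4630
  age 6: 0.006 × 321 = 1.9260
  age 7: 0.003 × 294 = 0.8820
R₀ = 69.1540 + 57.9690 + 42.4340 + 4.3600 + 1.4630 + 1.9260 + 0.8820 = 178.1880

178.188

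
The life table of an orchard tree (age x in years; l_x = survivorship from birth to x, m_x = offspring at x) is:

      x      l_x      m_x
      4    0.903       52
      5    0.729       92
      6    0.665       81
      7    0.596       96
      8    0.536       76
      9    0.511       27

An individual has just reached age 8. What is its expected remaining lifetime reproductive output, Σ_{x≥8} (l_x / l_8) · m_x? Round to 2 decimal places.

101.74

l_8 = 0.536. Conditional survival from age 8 to x is l_x / l_8.
  x=8: (0.536/0.536) × 76 = 76.0000
  x=9: (0.511/0.536) × 27 = 25.7407
Sum = 76.0000 + 25.7407 = 101.7407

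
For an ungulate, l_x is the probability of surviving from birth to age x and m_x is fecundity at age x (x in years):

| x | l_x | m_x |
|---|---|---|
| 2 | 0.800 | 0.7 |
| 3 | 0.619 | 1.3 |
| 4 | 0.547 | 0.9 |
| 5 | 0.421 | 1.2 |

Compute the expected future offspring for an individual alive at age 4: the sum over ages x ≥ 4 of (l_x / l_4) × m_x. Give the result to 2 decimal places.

1.82

l_4 = 0.547. Conditional survival from age 4 to x is l_x / l_4.
  x=4: (0.547/0.547) × 0.9 = 0.9000
  x=5: (0.421/0.547) × 1.2 = 0.9236
Sum = 0.9000 + 0.9236 = 1.8236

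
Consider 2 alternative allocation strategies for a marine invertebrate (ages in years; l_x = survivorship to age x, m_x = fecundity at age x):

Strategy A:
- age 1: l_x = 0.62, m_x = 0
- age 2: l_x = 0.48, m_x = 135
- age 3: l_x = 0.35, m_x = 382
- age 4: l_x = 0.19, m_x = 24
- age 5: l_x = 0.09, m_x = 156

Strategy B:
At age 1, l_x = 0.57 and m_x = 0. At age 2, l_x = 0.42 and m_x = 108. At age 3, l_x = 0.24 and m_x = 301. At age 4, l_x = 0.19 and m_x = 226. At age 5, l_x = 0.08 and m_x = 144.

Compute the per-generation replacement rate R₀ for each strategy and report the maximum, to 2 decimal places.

217.10

Strategy A: R₀ = 0.62×0 + 0.48×135 + 0.35×382 + 0.19×24 + 0.09×156 = 217.1000
Strategy B: R₀ = 0.57×0 + 0.42×108 + 0.24×301 + 0.19×226 + 0.08×144 = 172.0600
Highest R₀: strategy A with 217.1000.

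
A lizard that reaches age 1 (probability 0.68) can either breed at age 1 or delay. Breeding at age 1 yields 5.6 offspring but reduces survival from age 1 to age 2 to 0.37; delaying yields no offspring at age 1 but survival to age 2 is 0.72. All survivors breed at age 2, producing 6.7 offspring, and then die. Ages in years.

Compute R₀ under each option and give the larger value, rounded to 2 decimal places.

5.49

breed at age 1: R₀ = 0.68 × (5.6 + 0.37 × 6.7) = 0.68 × 8.0790 = 5.4937
delay to age 2: R₀ = 0.68 × (0.72 × 6.7) = 0.68 × 4.8240 = 3.2803
Higher: breed at age 1 (5.4937).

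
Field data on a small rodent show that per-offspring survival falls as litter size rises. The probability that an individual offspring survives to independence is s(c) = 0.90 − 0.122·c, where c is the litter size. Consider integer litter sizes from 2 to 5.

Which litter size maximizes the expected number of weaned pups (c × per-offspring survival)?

4

Expected weaned pups = c × s(c):
  c=2: 2 × 0.656 = 1.312
  c=3: 3 × 0.534 = 1.602
  c=4: 4 × 0.412 = 1.648
  c=5: 5 × 0.290 = 1.450
Maximum at c = 4 (1.648 weaned pups).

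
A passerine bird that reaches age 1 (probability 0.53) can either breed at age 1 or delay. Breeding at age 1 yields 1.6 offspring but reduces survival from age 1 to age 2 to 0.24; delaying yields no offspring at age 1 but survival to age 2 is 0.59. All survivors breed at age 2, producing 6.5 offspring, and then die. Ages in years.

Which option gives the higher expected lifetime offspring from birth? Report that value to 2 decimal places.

2.03

breed at age 1: R₀ = 0.53 × (1.6 + 0.24 × 6.5) = 0.53 × 3.1600 = 1.6748
delay to age 2: R₀ = 0.53 × (0.59 × 6.5) = 0.53 × 3.8350 = 2.0326
Higher: delay to age 2 (2.0326).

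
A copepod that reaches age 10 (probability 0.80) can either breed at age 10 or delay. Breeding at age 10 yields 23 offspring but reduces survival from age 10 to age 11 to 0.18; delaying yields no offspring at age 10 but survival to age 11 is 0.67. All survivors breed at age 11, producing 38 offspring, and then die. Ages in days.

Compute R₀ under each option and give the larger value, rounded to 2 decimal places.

23.87

breed at age 10: R₀ = 0.80 × (23 + 0.18 × 38) = 0.80 × 29.8400 = 23.8720
delay to age 11: R₀ = 0.80 × (0.67 × 38) = 0.80 × 25.4600 = 20.3680
Higher: breed at age 10 (23.8720).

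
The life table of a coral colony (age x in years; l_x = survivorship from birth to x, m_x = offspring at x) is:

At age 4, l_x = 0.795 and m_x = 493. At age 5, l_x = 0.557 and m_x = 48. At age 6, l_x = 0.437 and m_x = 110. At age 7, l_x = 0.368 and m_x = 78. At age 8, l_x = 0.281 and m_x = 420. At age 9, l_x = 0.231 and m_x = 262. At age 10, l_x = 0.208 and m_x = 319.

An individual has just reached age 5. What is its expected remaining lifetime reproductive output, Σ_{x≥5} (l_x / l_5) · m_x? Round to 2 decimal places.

625.50

l_5 = 0.557. Conditional survival from age 5 to x is l_x / l_5.
  x=5: (0.557/0.557) × 48 = 48.0000
  x=6: (0.437/0.557) × 110 = 86.3016
  x=7: (0.368/0.557) × 78 = 51.5332
  x=8: (0.281/0.557) × 420 = 211.8851
  x=9: (0.231/0.557) × 262 = 108.6571
  x=10: (0.208/0.557) × 319 = 119.1239
Sum = 48.0000 + 86.3016 + 51.5332 + 211.8851 + 108.6571 + 119.1239 = 625.5009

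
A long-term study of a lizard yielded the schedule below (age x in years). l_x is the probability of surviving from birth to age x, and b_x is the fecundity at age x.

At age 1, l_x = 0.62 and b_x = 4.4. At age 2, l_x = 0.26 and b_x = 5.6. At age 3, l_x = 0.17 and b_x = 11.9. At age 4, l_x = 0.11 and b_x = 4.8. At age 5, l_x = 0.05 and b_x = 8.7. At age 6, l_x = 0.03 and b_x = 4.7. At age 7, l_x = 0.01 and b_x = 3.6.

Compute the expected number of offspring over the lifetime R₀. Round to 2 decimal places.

R₀ = Σ l_x b_x:
  age 1: 0.62 × 4.4 = 2.7280
  age 2: 0.26 × 5.6 = 1.4560
  age 3: 0.17 × 11.9 = 2.0230
  age 4: 0.11 × 4.8 = 0.5280
  age 5: 0.05 × 8.7 = 0.4350
  age 6: 0.03 × 4.7 = 0.1410
  age 7: 0.01 × 3.6 = 0.0360
R₀ = 2.7280 + 1.4560 + 2.0230 + 0.5280 + 0.4350 + 0.1410 + 0.0360 = 7.3470

7.35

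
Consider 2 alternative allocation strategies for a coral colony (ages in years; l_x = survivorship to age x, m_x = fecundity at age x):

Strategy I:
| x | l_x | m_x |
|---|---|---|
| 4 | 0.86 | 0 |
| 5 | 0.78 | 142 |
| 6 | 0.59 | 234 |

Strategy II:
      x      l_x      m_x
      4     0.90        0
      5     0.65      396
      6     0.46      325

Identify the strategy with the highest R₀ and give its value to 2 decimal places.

406.90

Strategy I: R₀ = 0.86×0 + 0.78×142 + 0.59×234 = 248.8200
Strategy II: R₀ = 0.90×0 + 0.65×396 + 0.46×325 = 406.9000
Highest R₀: strategy II with 406.9000.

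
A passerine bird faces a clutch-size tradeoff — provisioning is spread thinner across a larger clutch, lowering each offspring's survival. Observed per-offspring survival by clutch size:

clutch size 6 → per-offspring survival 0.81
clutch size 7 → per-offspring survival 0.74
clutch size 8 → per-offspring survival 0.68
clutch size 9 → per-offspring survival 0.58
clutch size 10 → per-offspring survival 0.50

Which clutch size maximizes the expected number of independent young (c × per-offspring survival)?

Expected independent young = c × s(c):
  c=6: 6 × 0.81 = 4.860
  c=7: 7 × 0.74 = 5.180
  c=8: 8 × 0.68 = 5.440
  c=9: 9 × 0.58 = 5.220
  c=10: 10 × 0.50 = 5.000
Maximum at c = 8 (5.440 independent young).

8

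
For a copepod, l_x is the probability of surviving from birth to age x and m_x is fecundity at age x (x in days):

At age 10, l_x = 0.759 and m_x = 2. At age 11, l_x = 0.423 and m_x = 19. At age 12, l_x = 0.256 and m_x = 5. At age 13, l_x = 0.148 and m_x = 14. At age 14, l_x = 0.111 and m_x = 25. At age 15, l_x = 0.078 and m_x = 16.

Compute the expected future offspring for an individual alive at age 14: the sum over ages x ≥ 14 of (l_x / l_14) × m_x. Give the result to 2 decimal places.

l_14 = 0.111. Conditional survival from age 14 to x is l_x / l_14.
  x=14: (0.111/0.111) × 25 = 25.0000
  x=15: (0.078/0.111) × 16 = 11.2432
Sum = 25.0000 + 11.2432 = 36.2432

36.24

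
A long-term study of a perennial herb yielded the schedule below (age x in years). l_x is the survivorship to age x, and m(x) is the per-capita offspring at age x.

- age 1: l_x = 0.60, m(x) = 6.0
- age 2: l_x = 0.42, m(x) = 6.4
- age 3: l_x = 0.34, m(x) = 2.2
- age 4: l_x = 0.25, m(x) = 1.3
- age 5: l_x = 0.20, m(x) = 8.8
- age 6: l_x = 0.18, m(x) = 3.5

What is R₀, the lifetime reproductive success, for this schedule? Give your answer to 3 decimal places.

R₀ = Σ l_x m(x):
  age 1: 0.60 × 6.0 = 3.6000
  age 2: 0.42 × 6.4 = 2.6880
  age 3: 0.34 × 2.2 = 0.7480
  age 4: 0.25 × 1.3 = 0.3250
  age 5: 0.20 × 8.8 = 1.7600
  age 6: 0.18 × 3.5 = 0.6300
R₀ = 3.6000 + 2.6880 + 0.7480 + 0.3250 + 1.7600 + 0.6300 = 9.7510

9.751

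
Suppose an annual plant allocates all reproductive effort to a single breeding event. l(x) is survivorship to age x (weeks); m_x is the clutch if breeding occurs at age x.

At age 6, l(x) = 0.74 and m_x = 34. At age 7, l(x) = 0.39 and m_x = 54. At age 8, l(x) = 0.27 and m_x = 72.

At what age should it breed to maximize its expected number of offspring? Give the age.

6

Expected offspring if breeding at age x = l(x) × m_x:
  age 6: 0.74 × 34 = 25.160
  age 7: 0.39 × 54 = 21.060
  age 8: 0.27 × 72 = 19.440
Maximum at age 6 (25.160).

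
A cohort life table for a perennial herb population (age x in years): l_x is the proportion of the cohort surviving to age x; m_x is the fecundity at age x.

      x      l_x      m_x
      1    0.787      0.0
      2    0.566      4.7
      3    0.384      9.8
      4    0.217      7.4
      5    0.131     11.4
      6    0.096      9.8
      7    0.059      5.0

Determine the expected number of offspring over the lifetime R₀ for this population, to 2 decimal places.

R₀ = Σ l_x m_x:
  age 1: 0.787 × 0.0 = 0.0000
  age 2: 0.566 × 4.7 = 2.6602
  age 3: 0.384 × 9.8 = 3.7632
  age 4: 0.217 × 7.4 = 1.6058
  age 5: 0.131 × 11.4 = 1.4934
  age 6: 0.096 × 9.8 = 0.9408
  age 7: 0.059 × 5.0 = 0.2950
R₀ = 0.0000 + 2.6602 + 3.7632 + 1.6058 + 1.4934 + 0.9408 + 0.2950 = 10.7584

10.76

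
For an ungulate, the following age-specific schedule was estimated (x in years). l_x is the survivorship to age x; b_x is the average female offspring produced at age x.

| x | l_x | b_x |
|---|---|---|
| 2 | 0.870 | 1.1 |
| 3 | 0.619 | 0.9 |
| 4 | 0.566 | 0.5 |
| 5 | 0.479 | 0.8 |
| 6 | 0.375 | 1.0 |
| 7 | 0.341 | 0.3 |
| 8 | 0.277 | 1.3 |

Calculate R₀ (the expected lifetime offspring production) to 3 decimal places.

3.018

R₀ = Σ l_x b_x:
  age 2: 0.870 × 1.1 = 0.9570
  age 3: 0.619 × 0.9 = 0.5571
  age 4: 0.566 × 0.5 = 0.2830
  age 5: 0.479 × 0.8 = 0.3832
  age 6: 0.375 × 1.0 = 0.3750
  age 7: 0.341 × 0.3 = 0.1023
  age 8: 0.277 × 1.3 = 0.3601
R₀ = 0.9570 + 0.5571 + 0.2830 + 0.3832 + 0.3750 + 0.1023 + 0.3601 = 3.0177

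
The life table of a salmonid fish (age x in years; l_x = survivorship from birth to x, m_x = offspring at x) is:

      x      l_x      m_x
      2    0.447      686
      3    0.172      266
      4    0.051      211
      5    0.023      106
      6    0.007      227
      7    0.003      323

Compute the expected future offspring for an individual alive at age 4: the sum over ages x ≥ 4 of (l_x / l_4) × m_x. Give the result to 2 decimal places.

l_4 = 0.051. Conditional survival from age 4 to x is l_x / l_4.
  x=4: (0.051/0.051) × 211 = 211.0000
  x=5: (0.023/0.051) × 106 = 47.8039
  x=6: (0.007/0.051) × 227 = 31.1569
  x=7: (0.003/0.051) × 323 = 19.0000
Sum = 211.0000 + 47.8039 + 31.1569 + 19.0000 = 308.9608

308.96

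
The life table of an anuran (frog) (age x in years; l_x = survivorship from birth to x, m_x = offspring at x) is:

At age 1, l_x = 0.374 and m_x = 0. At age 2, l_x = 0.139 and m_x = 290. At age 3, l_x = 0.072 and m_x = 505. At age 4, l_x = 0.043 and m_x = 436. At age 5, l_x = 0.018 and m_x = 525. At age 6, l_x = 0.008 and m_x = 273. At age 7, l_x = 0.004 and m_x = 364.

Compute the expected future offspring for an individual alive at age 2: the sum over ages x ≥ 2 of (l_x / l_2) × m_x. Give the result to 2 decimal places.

l_2 = 0.139. Conditional survival from age 2 to x is l_x / l_2.
  x=2: (0.139/0.139) × 290 = 290.0000
  x=3: (0.072/0.139) × 505 = 261.5827
  x=4: (0.043/0.139) × 436 = 134.8777
  x=5: (0.018/0.139) × 525 = 67.9856
  x=6: (0.008/0.139) × 273 = 15.7122
  x=7: (0.004/0.139) × 364 = 10.4748
Sum = 290.0000 + 261.5827 + 134.8777 + 67.9856 + 15.7122 + 10.4748 = 780.6331

780.63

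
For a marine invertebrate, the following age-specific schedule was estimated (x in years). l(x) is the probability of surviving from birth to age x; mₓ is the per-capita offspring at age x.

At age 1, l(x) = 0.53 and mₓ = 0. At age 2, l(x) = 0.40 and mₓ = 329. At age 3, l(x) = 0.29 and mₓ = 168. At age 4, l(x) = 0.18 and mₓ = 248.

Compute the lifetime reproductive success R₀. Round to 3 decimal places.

224.960

R₀ = Σ l(x) mₓ:
  age 1: 0.53 × 0 = 0.0000
  age 2: 0.40 × 329 = 131.6000
  age 3: 0.29 × 168 = 48.7200
  age 4: 0.18 × 248 = 44.6400
R₀ = 0.0000 + 131.6000 + 48.7200 + 44.6400 = 224.9600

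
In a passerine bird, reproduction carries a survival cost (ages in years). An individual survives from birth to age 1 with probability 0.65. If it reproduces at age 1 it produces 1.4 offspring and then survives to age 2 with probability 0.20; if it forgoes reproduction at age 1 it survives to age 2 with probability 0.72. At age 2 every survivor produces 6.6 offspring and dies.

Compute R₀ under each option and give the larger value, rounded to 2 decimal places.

breed at age 1: R₀ = 0.65 × (1.4 + 0.20 × 6.6) = 0.65 × 2.7200 = 1.7680
delay to age 2: R₀ = 0.65 × (0.72 × 6.6) = 0.65 × 4.7520 = 3.0888
Higher: delay to age 2 (3.0888).

3.09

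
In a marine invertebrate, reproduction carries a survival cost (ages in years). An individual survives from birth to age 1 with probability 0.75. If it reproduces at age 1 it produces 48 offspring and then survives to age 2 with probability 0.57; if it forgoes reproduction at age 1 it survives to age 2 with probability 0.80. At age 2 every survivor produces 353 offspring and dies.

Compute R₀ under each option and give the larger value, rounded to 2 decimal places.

breed at age 1: R₀ = 0.75 × (48 + 0.57 × 353) = 0.75 × 249.2100 = 186.9075
delay to age 2: R₀ = 0.75 × (0.80 × 353) = 0.75 × 282.4000 = 211.8000
Higher: delay to age 2 (211.8000).

211.80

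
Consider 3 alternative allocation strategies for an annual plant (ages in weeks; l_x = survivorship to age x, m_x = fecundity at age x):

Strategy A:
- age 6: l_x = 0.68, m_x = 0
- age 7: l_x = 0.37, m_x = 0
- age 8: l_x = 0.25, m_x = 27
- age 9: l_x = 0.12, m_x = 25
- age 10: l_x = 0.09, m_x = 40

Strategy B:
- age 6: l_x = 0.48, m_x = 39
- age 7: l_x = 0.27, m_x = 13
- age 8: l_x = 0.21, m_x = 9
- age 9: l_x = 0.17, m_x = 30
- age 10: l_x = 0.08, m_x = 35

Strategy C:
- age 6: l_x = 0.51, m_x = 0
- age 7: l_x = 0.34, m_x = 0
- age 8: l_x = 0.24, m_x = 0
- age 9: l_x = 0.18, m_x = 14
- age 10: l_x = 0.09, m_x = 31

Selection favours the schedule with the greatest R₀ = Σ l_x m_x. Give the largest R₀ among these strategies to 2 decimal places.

Strategy A: R₀ = 0.68×0 + 0.37×0 + 0.25×27 + 0.12×25 + 0.09×40 = 13.3500
Strategy B: R₀ = 0.48×39 + 0.27×13 + 0.21×9 + 0.17×30 + 0.08×35 = 32.0200
Strategy C: R₀ = 0.51×0 + 0.34×0 + 0.24×0 + 0.18×14 + 0.09×31 = 5.3100
Highest R₀: strategy B with 32.0200.

32.02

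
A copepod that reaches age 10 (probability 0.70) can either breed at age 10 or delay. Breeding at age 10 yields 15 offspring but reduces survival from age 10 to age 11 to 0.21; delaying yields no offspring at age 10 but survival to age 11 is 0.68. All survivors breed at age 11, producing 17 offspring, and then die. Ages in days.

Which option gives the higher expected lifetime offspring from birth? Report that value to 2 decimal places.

13.00

breed at age 10: R₀ = 0.70 × (15 + 0.21 × 17) = 0.70 × 18.5700 = 12.9990
delay to age 11: R₀ = 0.70 × (0.68 × 17) = 0.70 × 11.5600 = 8.0920
Higher: breed at age 10 (12.9990).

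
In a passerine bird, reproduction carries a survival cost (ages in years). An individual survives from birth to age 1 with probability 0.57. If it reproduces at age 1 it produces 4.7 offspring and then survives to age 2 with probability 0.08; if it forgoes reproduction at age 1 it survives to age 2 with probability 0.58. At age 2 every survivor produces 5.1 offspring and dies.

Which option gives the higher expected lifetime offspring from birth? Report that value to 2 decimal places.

breed at age 1: R₀ = 0.57 × (4.7 + 0.08 × 5.1) = 0.57 × 5.1080 = 2.9116
delay to age 2: R₀ = 0.57 × (0.58 × 5.1) = 0.57 × 2.9580 = 1.6861
Higher: breed at age 1 (2.9116).

2.91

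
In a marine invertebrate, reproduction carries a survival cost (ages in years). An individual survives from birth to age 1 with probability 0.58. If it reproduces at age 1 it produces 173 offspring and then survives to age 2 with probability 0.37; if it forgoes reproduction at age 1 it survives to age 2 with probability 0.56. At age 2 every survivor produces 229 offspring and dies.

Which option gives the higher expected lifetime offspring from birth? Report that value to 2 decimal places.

149.48

breed at age 1: R₀ = 0.58 × (173 + 0.37 × 229) = 0.58 × 257.7300 = 149.4834
delay to age 2: R₀ = 0.58 × (0.56 × 229) = 0.58 × 128.2400 = 74.3792
Higher: breed at age 1 (149.4834).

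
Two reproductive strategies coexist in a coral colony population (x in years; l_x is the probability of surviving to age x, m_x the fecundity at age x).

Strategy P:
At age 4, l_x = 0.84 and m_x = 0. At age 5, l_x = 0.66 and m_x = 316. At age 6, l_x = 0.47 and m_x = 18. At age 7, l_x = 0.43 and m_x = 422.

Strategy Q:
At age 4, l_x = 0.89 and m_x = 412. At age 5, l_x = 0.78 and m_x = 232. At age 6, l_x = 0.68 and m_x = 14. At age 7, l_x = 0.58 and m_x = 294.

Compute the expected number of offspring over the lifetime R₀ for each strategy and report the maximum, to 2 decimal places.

Strategy P: R₀ = 0.84×0 + 0.66×316 + 0.47×18 + 0.43×422 = 398.4800
Strategy Q: R₀ = 0.89×412 + 0.78×232 + 0.68×14 + 0.58×294 = 727.6800
Highest R₀: strategy Q with 727.6800.

727.68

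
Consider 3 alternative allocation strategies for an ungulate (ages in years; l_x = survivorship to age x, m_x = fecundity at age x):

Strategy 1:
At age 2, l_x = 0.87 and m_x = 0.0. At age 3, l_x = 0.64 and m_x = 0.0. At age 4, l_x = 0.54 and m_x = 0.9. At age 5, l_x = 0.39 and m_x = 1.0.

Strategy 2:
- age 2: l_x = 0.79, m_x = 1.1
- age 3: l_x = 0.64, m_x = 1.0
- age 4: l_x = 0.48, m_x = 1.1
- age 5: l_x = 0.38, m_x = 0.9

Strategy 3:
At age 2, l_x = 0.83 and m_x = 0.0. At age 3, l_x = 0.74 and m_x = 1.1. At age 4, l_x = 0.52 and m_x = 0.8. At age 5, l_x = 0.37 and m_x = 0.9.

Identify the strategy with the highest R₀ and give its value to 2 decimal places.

2.38

Strategy 1: R₀ = 0.87×0.0 + 0.64×0.0 + 0.54×0.9 + 0.39×1.0 = 0.8760
Strategy 2: R₀ = 0.79×1.1 + 0.64×1.0 + 0.48×1.1 + 0.38×0.9 = 2.3790
Strategy 3: R₀ = 0.83×0.0 + 0.74×1.1 + 0.52×0.8 + 0.37×0.9 = 1.5630
Highest R₀: strategy 2 with 2.3790.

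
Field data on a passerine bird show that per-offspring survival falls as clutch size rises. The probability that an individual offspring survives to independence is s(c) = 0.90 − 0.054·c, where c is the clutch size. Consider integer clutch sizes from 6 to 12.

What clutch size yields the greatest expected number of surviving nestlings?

8

Expected surviving nestlings = c × s(c):
  c=6: 6 × 0.576 = 3.456
  c=7: 7 × 0.522 = 3.654
  c=8: 8 × 0.468 = 3.744
  c=9: 9 × 0.414 = 3.726
  c=10: 10 × 0.360 = 3.600
  c=11: 11 × 0.306 = 3.366
  c=12: 12 × 0.252 = 3.024
Maximum at c = 8 (3.744 surviving nestlings).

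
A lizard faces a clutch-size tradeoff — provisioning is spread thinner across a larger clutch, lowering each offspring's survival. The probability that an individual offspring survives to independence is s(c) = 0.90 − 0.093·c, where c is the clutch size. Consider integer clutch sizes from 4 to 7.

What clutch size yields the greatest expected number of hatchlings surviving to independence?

Expected hatchlings surviving to independence = c × s(c):
  c=4: 4 × 0.528 = 2.112
  c=5: 5 × 0.435 = 2.175
  c=6: 6 × 0.342 = 2.052
  c=7: 7 × 0.249 = 1.743
Maximum at c = 5 (2.175 hatchlings surviving to independence).

5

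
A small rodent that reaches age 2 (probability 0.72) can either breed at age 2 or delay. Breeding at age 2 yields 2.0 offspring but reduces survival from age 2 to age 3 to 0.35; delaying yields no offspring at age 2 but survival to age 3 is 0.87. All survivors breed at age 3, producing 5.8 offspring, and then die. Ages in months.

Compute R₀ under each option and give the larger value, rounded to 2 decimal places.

breed at age 2: R₀ = 0.72 × (2.0 + 0.35 × 5.8) = 0.72 × 4.0300 = 2.9016
delay to age 3: R₀ = 0.72 × (0.87 × 5.8) = 0.72 × 5.0460 = 3.6331
Higher: delay to age 3 (3.6331).

3.63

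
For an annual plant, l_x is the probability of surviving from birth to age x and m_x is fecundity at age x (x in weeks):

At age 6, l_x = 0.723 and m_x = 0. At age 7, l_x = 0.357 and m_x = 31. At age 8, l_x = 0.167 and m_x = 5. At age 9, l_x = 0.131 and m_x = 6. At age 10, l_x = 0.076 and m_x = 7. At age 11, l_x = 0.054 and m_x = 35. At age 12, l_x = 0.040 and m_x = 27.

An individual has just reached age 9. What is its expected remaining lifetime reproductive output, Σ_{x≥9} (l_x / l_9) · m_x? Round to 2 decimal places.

32.73

l_9 = 0.131. Conditional survival from age 9 to x is l_x / l_9.
  x=9: (0.131/0.131) × 6 = 6.0000
  x=10: (0.076/0.131) × 7 = 4.0611
  x=11: (0.054/0.131) × 35 = 14.4275
  x=12: (0.040/0.131) × 27 = 8.2443
Sum = 6.0000 + 4.0611 + 14.4275 + 8.2443 = 32.7328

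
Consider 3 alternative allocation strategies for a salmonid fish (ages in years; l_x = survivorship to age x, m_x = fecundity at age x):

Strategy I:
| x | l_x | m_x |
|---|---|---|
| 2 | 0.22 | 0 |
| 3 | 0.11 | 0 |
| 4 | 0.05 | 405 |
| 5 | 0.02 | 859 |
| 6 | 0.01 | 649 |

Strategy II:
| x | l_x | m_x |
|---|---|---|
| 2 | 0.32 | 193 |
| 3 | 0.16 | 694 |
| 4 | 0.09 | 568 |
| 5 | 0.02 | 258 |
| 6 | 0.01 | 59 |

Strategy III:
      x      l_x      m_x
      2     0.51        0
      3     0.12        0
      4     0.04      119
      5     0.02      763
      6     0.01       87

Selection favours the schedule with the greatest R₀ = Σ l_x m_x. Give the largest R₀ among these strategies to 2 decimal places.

229.67

Strategy I: R₀ = 0.22×0 + 0.11×0 + 0.05×405 + 0.02×859 + 0.01×649 = 43.9200
Strategy II: R₀ = 0.32×193 + 0.16×694 + 0.09×568 + 0.02×258 + 0.01×59 = 229.6700
Strategy III: R₀ = 0.51×0 + 0.12×0 + 0.04×119 + 0.02×763 + 0.01×87 = 20.8900
Highest R₀: strategy II with 229.6700.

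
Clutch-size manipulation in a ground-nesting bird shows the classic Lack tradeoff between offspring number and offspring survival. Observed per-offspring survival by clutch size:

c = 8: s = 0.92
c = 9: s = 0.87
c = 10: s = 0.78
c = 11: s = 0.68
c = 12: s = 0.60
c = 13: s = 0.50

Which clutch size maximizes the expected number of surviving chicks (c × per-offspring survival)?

Expected surviving chicks = c × s(c):
  c=8: 8 × 0.92 = 7.360
  c=9: 9 × 0.87 = 7.830
  c=10: 10 × 0.78 = 7.800
  c=11: 11 × 0.68 = 7.480
  c=12: 12 × 0.60 = 7.200
  c=13: 13 × 0.50 = 6.500
Maximum at c = 9 (7.830 surviving chicks).

9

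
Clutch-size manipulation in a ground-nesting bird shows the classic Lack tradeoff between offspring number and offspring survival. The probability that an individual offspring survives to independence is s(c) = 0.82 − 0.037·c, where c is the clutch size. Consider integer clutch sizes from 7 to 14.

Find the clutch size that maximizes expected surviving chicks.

11

Expected surviving chicks = c × s(c):
  c=7: 7 × 0.561 = 3.927
  c=8: 8 × 0.524 = 4.192
  c=9: 9 × 0.487 = 4.383
  c=10: 10 × 0.450 = 4.500
  c=11: 11 × 0.413 = 4.543
  c=12: 12 × 0.376 = 4.512
  c=13: 13 × 0.339 = 4.407
  c=14: 14 × 0.302 = 4.228
Maximum at c = 11 (4.543 surviving chicks).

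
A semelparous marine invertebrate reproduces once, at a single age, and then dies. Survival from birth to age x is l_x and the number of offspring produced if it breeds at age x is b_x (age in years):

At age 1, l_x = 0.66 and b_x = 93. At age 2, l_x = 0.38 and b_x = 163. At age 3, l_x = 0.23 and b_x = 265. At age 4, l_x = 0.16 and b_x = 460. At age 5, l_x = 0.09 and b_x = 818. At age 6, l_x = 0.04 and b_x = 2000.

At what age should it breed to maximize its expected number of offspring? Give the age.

Expected offspring if breeding at age x = l_x × b_x:
  age 1: 0.66 × 93 = 61.380
  age 2: 0.38 × 163 = 61.940
  age 3: 0.23 × 265 = 60.950
  age 4: 0.16 × 460 = 73.600
  age 5: 0.09 × 818 = 73.620
  age 6: 0.04 × 2000 = 80.000
Maximum at age 6 (80.000).

6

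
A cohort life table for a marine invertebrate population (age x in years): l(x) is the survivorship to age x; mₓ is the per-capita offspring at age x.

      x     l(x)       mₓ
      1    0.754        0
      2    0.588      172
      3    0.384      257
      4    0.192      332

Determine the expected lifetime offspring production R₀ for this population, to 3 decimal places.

263.568

R₀ = Σ l(x) mₓ:
  age 1: 0.754 × 0 = 0.0000
  age 2: 0.588 × 172 = 101.1360
  age 3: 0.384 × 257 = 98.6880
  age 4: 0.192 × 332 = 63.7440
R₀ = 0.0000 + 101.1360 + 98.6880 + 63.7440 = 263.5680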